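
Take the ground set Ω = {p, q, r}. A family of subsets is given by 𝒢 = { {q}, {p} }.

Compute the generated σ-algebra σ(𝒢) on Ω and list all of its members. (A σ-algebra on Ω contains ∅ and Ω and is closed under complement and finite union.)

|σ(𝒢)| = 8.  σ(𝒢) = { {}, {p}, {q}, {r}, {p, q}, {p, r}, {q, r}, Ω }

Derivation:
Start: 𝒢 ∪ {∅, Ω} = { {}, {p}, {q}, Ω }.
Step 1: 3 new —
  {p, q}  = {q} ∪ {p}
  {p, r}  = {q}ᶜ
  {q, r}  = {p}ᶜ
  [7 total]
Step 2. New:
  {r}  = {p, q}ᶜ
  [8 total]
Step 3: stable.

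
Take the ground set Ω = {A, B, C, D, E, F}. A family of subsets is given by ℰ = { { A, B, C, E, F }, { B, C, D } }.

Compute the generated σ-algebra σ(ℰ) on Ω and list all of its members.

Answer: σ(ℰ) = { ∅, { D }, { B, C }, { A, E, F }, { B, C, D }, { A, D, E, F }, { A, B, C, E, F }, Ω }

Working:
Start: ℰ ∪ {∅, Ω} = { ∅, { B, C, D }, { A, B, C, E, F }, Ω }.
Step 1: +2 →
  { D }  = Ω∖{ A, B, C, E, F }
  { A, E, F }  = Ω∖{ B, C, D }
  |family| = 6
Step 2 adds 1:
  { A, D, E, F }  = { A, E, F } ∪ { D }
  |family| = 7
Step 3 adds 1:
  { B, C }  = Ω∖{ A, D, E, F }
  |family| = 8
Step 4: already closed under ᶜ and ∪.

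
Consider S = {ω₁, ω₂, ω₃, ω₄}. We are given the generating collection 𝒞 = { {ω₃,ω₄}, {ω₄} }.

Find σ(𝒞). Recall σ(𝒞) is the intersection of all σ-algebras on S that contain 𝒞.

Answer: σ(𝒞) = { {}, {ω₃}, {ω₄}, {ω₁,ω₂}, {ω₃,ω₄}, {ω₁,ω₂,ω₃}, {ω₁,ω₂,ω₄}, S }

Check:
Seed the family with 𝒞 together with ∅ and S: { {}, {ω₄}, {ω₃,ω₄}, S }.
Iteration 1: 2 new —
  {ω₁,ω₂}  = complement {ω₃,ω₄}
  {ω₁,ω₂,ω₃}  = complement {ω₄}
  — 6 sets.
Iteration 2 adds 1:
  {ω₁,ω₂,ω₄}  = {ω₁,ω₂} ∪ {ω₄}
  — 7 sets.
Iteration 3 adds 1:
  {ω₃}  = complement {ω₁,ω₂,ω₄}
  — 8 sets.
After Iteration 4 the family is unchanged; done.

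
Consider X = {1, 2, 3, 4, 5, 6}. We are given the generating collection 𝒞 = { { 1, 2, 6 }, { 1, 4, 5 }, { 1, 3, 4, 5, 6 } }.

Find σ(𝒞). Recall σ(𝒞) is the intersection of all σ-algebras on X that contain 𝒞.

Seed the family with 𝒞 together with ∅ and X: { ∅, { 1, 2, 6 }, { 1, 4, 5 }, { 1, 3, 4, 5, 6 }, X }.
Pass 1 (4 new):
  { 2 }  = complement { 1, 3, 4, 5, 6 }
  { 2, 3, 6 }  = complement { 1, 4, 5 }
  { 3, 4, 5 }  = complement { 1, 2, 6 }
  { 1, 2, 4, 5, 6 }  = { 1, 4, 5 } ∪ { 1, 2, 6 }
  [9 total]
Pass 2: 6 new —
  { 3 }  = complement { 1, 2, 4, 5, 6 }
  { 1, 2, 3, 6 }  = { 2, 3, 6 } ∪ { 1, 2, 6 }
  { 1, 2, 4, 5 }  = { 1, 4, 5 } ∪ { 2 }
  { 1, 3, 4, 5 }  = { 1, 4, 5 } ∪ { 3, 4, 5 }
  { 2, 3, 4, 5 }  = { 3, 4, 5 } ∪ { 2 }
  { 2, 3, 4, 5, 6 }  = { 3, 4, 5 } ∪ { 2, 3, 6 }
  [15 total]
Pass 3 (7 new):
  { 1 }  = complement { 2, 3, 4, 5, 6 }
  { 1, 6 }  = complement { 2, 3, 4, 5 }
  { 2, 3 }  = { 3 } ∪ { 2 }
  { 2, 6 }  = complement { 1, 3, 4, 5 }
  { 3, 6 }  = complement { 1, 2, 4, 5 }
  { 4, 5 }  = complement { 1, 2, 3, 6 }
  { 1, 2, 3, 4, 5 }  = { 1, 4, 5 } ∪ { 2, 3, 4, 5 }
  [22 total]
Pass 4 adds 9:
  { 6 }  = complement { 1, 2, 3, 4, 5 }
  { 1, 2 }  = { 2 } ∪ { 1 }
  { 1, 3 }  = { 3 } ∪ { 1 }
  { 1, 2, 3 }  = { 2, 3 } ∪ { 1 }
  { 1, 3, 6 }  = { 1, 6 } ∪ { 3 }
  { 2, 4, 5 }  = { 2 } ∪ { 4, 5 }
  { 1, 4, 5, 6 }  = complement { 2, 3 }
  { 2, 4, 5, 6 }  = { 4, 5 } ∪ { 2, 6 }
  { 3, 4, 5, 6 }  = { 3, 4, 5 } ∪ { 3, 6 }
  [31 total]
Pass 5 (1 new):
  { 4, 5, 6 }  = complement { 1, 2, 3 }
  [32 total]
Pass 6: already closed under ᶜ and ∪.

|σ(𝒞)| = 32.  σ(𝒞) = { ∅, { 1 }, { 2 }, { 3 }, { 6 }, { 1, 2 }, { 1, 3 }, { 1, 6 }, { 2, 3 }, { 2, 6 }, { 3, 6 }, { 4, 5 }, { 1, 2, 3 }, { 1, 2, 6 }, { 1, 3, 6 }, { 1, 4, 5 }, { 2, 3, 6 }, { 2, 4, 5 }, { 3, 4, 5 }, { 4, 5, 6 }, { 1, 2, 3, 6 }, { 1, 2, 4, 5 }, { 1, 3, 4, 5 }, { 1, 4, 5, 6 }, { 2, 3, 4, 5 }, { 2, 4, 5, 6 }, { 3, 4, 5, 6 }, { 1, 2, 3, 4, 5 }, { 1, 2, 4, 5, 6 }, { 1, 3, 4, 5, 6 }, { 2, 3, 4, 5, 6 }, X }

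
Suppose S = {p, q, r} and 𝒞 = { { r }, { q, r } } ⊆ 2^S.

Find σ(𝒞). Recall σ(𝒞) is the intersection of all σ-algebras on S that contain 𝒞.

Answer: σ(𝒞) = { ∅, { p }, { q }, { r }, { p, q }, { p, r }, { q, r }, S }

Check:
Begin from { ∅, { r }, { q, r }, S } (that is, 𝒞 plus ∅ and S).
Pass 1 adds 2:
  { p }  = complement { q, r }
  { p, q }  = complement { r }
  |family| = 6
Pass 2: +1 →
  { p, r }  = { r } ∪ { p }
  |family| = 7
Pass 3: +1 →
  { q }  = complement { p, r }
  |family| = 8
Pass 4 adds nothing — fixpoint reached.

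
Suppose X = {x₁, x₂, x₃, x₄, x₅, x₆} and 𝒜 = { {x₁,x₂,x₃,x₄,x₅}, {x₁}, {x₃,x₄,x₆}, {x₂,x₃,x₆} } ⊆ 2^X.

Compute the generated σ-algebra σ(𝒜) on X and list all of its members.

Answer: σ(𝒜) = { {}, {x₁}, {x₂}, {x₃}, {x₄}, {x₅}, {x₆}, {x₁,x₂}, {x₁,x₃}, {x₁,x₄}, {x₁,x₅}, {x₁,x₆}, {x₂,x₃}, {x₂,x₄}, {x₂,x₅}, {x₂,x₆}, {x₃,x₄}, {x₃,x₅}, {x₃,x₆}, {x₄,x₅}, {x₄,x₆}, {x₅,x₆}, {x₁,x₂,x₃}, {x₁,x₂,x₄}, {x₁,x₂,x₅}, {x₁,x₂,x₆}, {x₁,x₃,x₄}, {x₁,x₃,x₅}, {x₁,x₃,x₆}, {x₁,x₄,x₅}, {x₁,x₄,x₆}, {x₁,x₅,x₆}, {x₂,x₃,x₄}, {x₂,x₃,x₅}, {x₂,x₃,x₆}, {x₂,x₄,x₅}, {x₂,x₄,x₆}, {x₂,x₅,x₆}, {x₃,x₄,x₅}, {x₃,x₄,x₆}, {x₃,x₅,x₆}, {x₄,x₅,x₆}, {x₁,x₂,x₃,x₄}, {x₁,x₂,x₃,x₅}, {x₁,x₂,x₃,x₆}, {x₁,x₂,x₄,x₅}, {x₁,x₂,x₄,x₆}, {x₁,x₂,x₅,x₆}, {x₁,x₃,x₄,x₅}, {x₁,x₃,x₄,x₆}, {x₁,x₃,x₅,x₆}, {x₁,x₄,x₅,x₆}, {x₂,x₃,x₄,x₅}, {x₂,x₃,x₄,x₆}, {x₂,x₃,x₅,x₆}, {x₂,x₄,x₅,x₆}, {x₃,x₄,x₅,x₆}, {x₁,x₂,x₃,x₄,x₅}, {x₁,x₂,x₃,x₄,x₆}, {x₁,x₂,x₃,x₅,x₆}, {x₁,x₂,x₄,x₅,x₆}, {x₁,x₃,x₄,x₅,x₆}, {x₂,x₃,x₄,x₅,x₆}, X }

Trace:
Initial family (6 sets): { {}, {x₁}, {x₂,x₃,x₆}, {x₃,x₄,x₆}, {x₁,x₂,x₃,x₄,x₅}, X }.
Iteration 1: +7 →
  {x₆}  = ᶜ of {x₁,x₂,x₃,x₄,x₅}
  {x₁,x₂,x₅}  = ᶜ of {x₃,x₄,x₆}
  {x₁,x₄,x₅}  = ᶜ of {x₂,x₃,x₆}
  {x₁,x₂,x₃,x₆}  = {x₂,x₃,x₆} ∪ {x₁}
  {x₁,x₃,x₄,x₆}  = {x₃,x₄,x₆} ∪ {x₁}
  {x₂,x₃,x₄,x₆}  = {x₂,x₃,x₆} ∪ {x₃,x₄,x₆}
  {x₂,x₃,x₄,x₅,x₆}  = ᶜ of {x₁}
  — 13 sets.
Iteration 2. New:
  {x₁,x₅}  = ᶜ of {x₂,x₃,x₄,x₆}
  {x₁,x₆}  = {x₆} ∪ {x₁}
  {x₂,x₅}  = ᶜ of {x₁,x₃,x₄,x₆}
  {x₄,x₅}  = ᶜ of {x₁,x₂,x₃,x₆}
  {x₁,x₂,x₄,x₅}  = {x₁,x₄,x₅} ∪ {x₁,x₂,x₅}
  {x₁,x₂,x₅,x₆}  = {x₆} ∪ {x₁,x₂,x₅}
  {x₁,x₄,x₅,x₆}  = {x₁,x₄,x₅} ∪ {x₆}
  {x₁,x₂,x₃,x₄,x₆}  = {x₂,x₃,x₆} ∪ {x₁,x₃,x₄,x₆}
  {x₁,x₂,x₃,x₅,x₆}  = {x₂,x₃,x₆} ∪ {x₁,x₂,x₅}
  {x₁,x₃,x₄,x₅,x₆}  = {x₁,x₄,x₅} ∪ {x₁,x₃,x₄,x₆}
  — 23 sets.
Iteration 3 (14 new):
  {x₂}  = ᶜ of {x₁,x₃,x₄,x₅,x₆}
  {x₄}  = ᶜ of {x₁,x₂,x₃,x₅,x₆}
  {x₅}  = ᶜ of {x₁,x₂,x₃,x₄,x₆}
  {x₂,x₃}  = ᶜ of {x₁,x₄,x₅,x₆}
  {x₃,x₄}  = ᶜ of {x₁,x₂,x₅,x₆}
  {x₃,x₆}  = ᶜ of {x₁,x₂,x₄,x₅}
  {x₁,x₅,x₆}  = {x₁,x₆} ∪ {x₁,x₅}
  {x₂,x₄,x₅}  = {x₂,x₅} ∪ {x₄,x₅}
  {x₂,x₅,x₆}  = {x₂,x₅} ∪ {x₆}
  {x₄,x₅,x₆}  = {x₄,x₅} ∪ {x₆}
  {x₂,x₃,x₄,x₅}  = ᶜ of {x₁,x₆}
  {x₂,x₃,x₅,x₆}  = {x₂,x₅} ∪ {x₂,x₃,x₆}
  {x₃,x₄,x₅,x₆}  = {x₄,x₅} ∪ {x₃,x₄,x₆}
  {x₁,x₂,x₄,x₅,x₆}  = {x₂,x₅} ∪ {x₁,x₄,x₅,x₆}
  — 37 sets.
Iteration 4 (20 new):
  {x₃}  = ᶜ of {x₁,x₂,x₄,x₅,x₆}
  {x₁,x₂}  = ᶜ of {x₃,x₄,x₅,x₆}
  {x₁,x₄}  = ᶜ of {x₂,x₃,x₅,x₆}
  {x₂,x₄}  = {x₂} ∪ {x₄}
  {x₂,x₆}  = {x₂} ∪ {x₆}
  {x₄,x₆}  = {x₆} ∪ {x₄}
  {x₅,x₆}  = {x₆} ∪ {x₅}
  {x₁,x₂,x₃}  = ᶜ of {x₄,x₅,x₆}
  {x₁,x₂,x₆}  = {x₁,x₆} ∪ {x₂}
  {x₁,x₃,x₄}  = ᶜ of {x₂,x₅,x₆}
  {x₁,x₃,x₆}  = ᶜ of {x₂,x₄,x₅}
  {x₁,x₄,x₆}  = {x₁,x₆} ∪ {x₄}
  {x₂,x₃,x₄}  = ᶜ of {x₁,x₅,x₆}
  {x₂,x₃,x₅}  = {x₂,x₅} ∪ {x₂,x₃}
  {x₃,x₄,x₅}  = {x₃,x₄} ∪ {x₅}
  {x₃,x₅,x₆}  = {x₅} ∪ {x₃,x₆}
  {x₁,x₂,x₃,x₅}  = {x₁,x₂,x₅} ∪ {x₂,x₃}
  {x₁,x₃,x₄,x₅}  = {x₁,x₄,x₅} ∪ {x₃,x₄}
  {x₁,x₃,x₅,x₆}  = {x₁,x₅,x₆} ∪ {x₃,x₆}
  {x₂,x₄,x₅,x₆}  = {x₂,x₅} ∪ {x₄,x₅,x₆}
  — 57 sets.
Iteration 5 (7 new):
  {x₁,x₃}  = ᶜ of {x₂,x₄,x₅,x₆}
  {x₃,x₅}  = {x₅} ∪ {x₃}
  {x₁,x₂,x₄}  = ᶜ of {x₃,x₅,x₆}
  {x₁,x₃,x₅}  = {x₁,x₅} ∪ {x₃}
  {x₂,x₄,x₆}  = {x₂} ∪ {x₄,x₆}
  {x₁,x₂,x₃,x₄}  = ᶜ of {x₅,x₆}
  {x₁,x₂,x₄,x₆}  = {x₁,x₆} ∪ {x₂,x₄}
  — 64 sets.
Iteration 6: no new sets; the family is a σ-algebra.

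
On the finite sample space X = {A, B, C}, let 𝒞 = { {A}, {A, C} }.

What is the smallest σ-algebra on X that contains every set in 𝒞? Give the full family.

Begin from { ∅, {A}, {A, C}, X } (that is, 𝒞 plus ∅ and X).
Pass 1: 2 new —
  {B}  = complement {A, C}
  {B, C}  = complement {A}
  [6 total]
Pass 2 adds 1:
  {A, B}  = {B} ∪ {A}
  [7 total]
Pass 3. New:
  {C}  = complement {A, B}
  [8 total]
Pass 4: no new sets; the family is a σ-algebra.

|σ(𝒞)| = 8.  σ(𝒞) = { ∅, {A}, {B}, {C}, {A, B}, {A, C}, {B, C}, X }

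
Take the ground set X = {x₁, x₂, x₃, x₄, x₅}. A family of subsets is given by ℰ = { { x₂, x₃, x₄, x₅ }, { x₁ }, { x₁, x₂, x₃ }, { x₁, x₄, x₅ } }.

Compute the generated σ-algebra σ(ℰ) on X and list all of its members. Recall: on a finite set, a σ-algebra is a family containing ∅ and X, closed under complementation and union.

Seed the family with ℰ together with ∅ and X: { {  }, { x₁ }, { x₁, x₂, x₃ }, { x₁, x₄, x₅ }, { x₂, x₃, x₄, x₅ }, X }.
Pass 1 adds 2:
  { x₂, x₃ }  = complement { x₁, x₄, x₅ }
  { x₄, x₅ }  = complement { x₁, x₂, x₃ }
  — 8 sets.
Pass 2: already closed under ᶜ and ∪.

|σ(ℰ)| = 8.  σ(ℰ) = { {  }, { x₁ }, { x₂, x₃ }, { x₄, x₅ }, { x₁, x₂, x₃ }, { x₁, x₄, x₅ }, { x₂, x₃, x₄, x₅ }, X }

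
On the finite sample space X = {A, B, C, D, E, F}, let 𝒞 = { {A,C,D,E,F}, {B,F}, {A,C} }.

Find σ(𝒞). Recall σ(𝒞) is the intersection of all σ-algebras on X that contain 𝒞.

σ(𝒞) (16 sets): { {}, {B}, {F}, {A,C}, {B,F}, {D,E}, {A,B,C}, {A,C,F}, {B,D,E}, {D,E,F}, {A,B,C,F}, {A,C,D,E}, {B,D,E,F}, {A,B,C,D,E}, {A,C,D,E,F}, X }

Working:
Take S₀ = 𝒞 ∪ {∅, X} = { {}, {A,C}, {B,F}, {A,C,D,E,F}, X }.
Pass 1 adds 4:
  {B}  = {A,C,D,E,F}ᶜ
  {A,B,C,F}  = {A,C} ∪ {B,F}
  {A,C,D,E}  = {B,F}ᶜ
  {B,D,E,F}  = {A,C}ᶜ
  — 9 sets.
Pass 2 (3 new):
  {D,E}  = {A,B,C,F}ᶜ
  {A,B,C}  = {B} ∪ {A,C}
  {A,B,C,D,E}  = {B} ∪ {A,C,D,E}
  — 12 sets.
Pass 3 adds 3:
  {F}  = {A,B,C,D,E}ᶜ
  {B,D,E}  = {D,E} ∪ {B}
  {D,E,F}  = {A,B,C}ᶜ
  — 15 sets.
Pass 4: 1 new —
  {A,C,F}  = {B,D,E}ᶜ
  — 16 sets.
Pass 5 adds nothing — fixpoint reached.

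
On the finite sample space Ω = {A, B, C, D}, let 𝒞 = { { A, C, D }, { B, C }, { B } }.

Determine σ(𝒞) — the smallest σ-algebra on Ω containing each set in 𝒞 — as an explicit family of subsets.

Initial family (5 sets): { {}, { B }, { B, C }, { A, C, D }, Ω }.
Iteration 1. New:
  { A, D }  = { B, C }ᶜ
  — 6 sets.
Iteration 2: 1 new —
  { A, B, D }  = { B } ∪ { A, D }
  — 7 sets.
Iteration 3 (1 new):
  { C }  = { A, B, D }ᶜ
  — 8 sets.
After Iteration 4 the family is unchanged; done.

Therefore σ(𝒞) = { {}, { B }, { C }, { A, D }, { B, C }, { A, B, D }, { A, C, D }, Ω } (|σ(𝒞)| = 8).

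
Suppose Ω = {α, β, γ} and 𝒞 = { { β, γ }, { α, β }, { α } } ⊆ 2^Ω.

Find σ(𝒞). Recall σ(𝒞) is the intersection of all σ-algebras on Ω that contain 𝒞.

Answer: σ(𝒞) = { {  }, { α }, { β }, { γ }, { α, β }, { α, γ }, { β, γ }, Ω }

Check:
Seed the family with 𝒞 together with ∅ and Ω: { {  }, { α }, { α, β }, { β, γ }, Ω }.
Pass 1: 1 new —
  { γ }  = ᶜ of { α, β }
  (now 6)
Pass 2. New:
  { α, γ }  = { γ } ∪ { α }
  (now 7)
Pass 3 (1 new):
  { β }  = ᶜ of { α, γ }
  (now 8)
Pass 4: already closed under ᶜ and ∪.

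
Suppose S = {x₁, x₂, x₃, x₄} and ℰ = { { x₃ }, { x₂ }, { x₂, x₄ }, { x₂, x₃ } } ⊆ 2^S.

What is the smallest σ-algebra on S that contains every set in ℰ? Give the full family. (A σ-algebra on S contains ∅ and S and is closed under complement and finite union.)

Seed the family with ℰ together with ∅ and S: { ∅, { x₂ }, { x₃ }, { x₂, x₃ }, { x₂, x₄ }, S }.
Pass 1: +5 →
  { x₁, x₃ }  = ᶜ of { x₂, x₄ }
  { x₁, x₄ }  = ᶜ of { x₂, x₃ }
  { x₁, x₂, x₄ }  = ᶜ of { x₃ }
  { x₁, x₃, x₄ }  = ᶜ of { x₂ }
  { x₂, x₃, x₄ }  = { x₃ } ∪ { x₂, x₄ }
  — 11 sets.
Pass 2 adds 2:
  { x₁ }  = ᶜ of { x₂, x₃, x₄ }
  { x₁, x₂, x₃ }  = { x₂ } ∪ { x₁, x₃ }
  — 13 sets.
Pass 3: 2 new —
  { x₄ }  = ᶜ of { x₁, x₂, x₃ }
  { x₁, x₂ }  = { x₂ } ∪ { x₁ }
  — 15 sets.
Pass 4. New:
  { x₃, x₄ }  = ᶜ of { x₁, x₂ }
  — 16 sets.
Pass 5: stable.

|σ(ℰ)| = 16.  σ(ℰ) = { ∅, { x₁ }, { x₂ }, { x₃ }, { x₄ }, { x₁, x₂ }, { x₁, x₃ }, { x₁, x₄ }, { x₂, x₃ }, { x₂, x₄ }, { x₃, x₄ }, { x₁, x₂, x₃ }, { x₁, x₂, x₄ }, { x₁, x₃, x₄ }, { x₂, x₃, x₄ }, S }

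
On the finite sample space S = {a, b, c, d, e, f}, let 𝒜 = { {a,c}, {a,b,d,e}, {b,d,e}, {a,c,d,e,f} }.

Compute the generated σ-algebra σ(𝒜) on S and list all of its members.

Initial family (6 sets): { {}, {a,c}, {b,d,e}, {a,b,d,e}, {a,c,d,e,f}, S }.
Step 1. New:
  {b}  = complement {a,c,d,e,f}
  {c,f}  = complement {a,b,d,e}
  {a,c,f}  = complement {b,d,e}
  {b,d,e,f}  = complement {a,c}
  {a,b,c,d,e}  = {a,c} ∪ {a,b,d,e}
  |family| = 11
Step 2 adds 6:
  {f}  = complement {a,b,c,d,e}
  {a,b,c}  = {b} ∪ {a,c}
  {b,c,f}  = {b} ∪ {c,f}
  {a,b,c,f}  = {a,c,f} ∪ {b}
  {a,b,d,e,f}  = {a,b,d,e} ∪ {b,d,e,f}
  {b,c,d,e,f}  = {b,d,e,f} ∪ {c,f}
  |family| = 17
Step 3: +6 →
  {a}  = complement {b,c,d,e,f}
  {c}  = complement {a,b,d,e,f}
  {b,f}  = {b} ∪ {f}
  {d,e}  = complement {a,b,c,f}
  {a,d,e}  = complement {b,c,f}
  {d,e,f}  = complement {a,b,c}
  |family| = 23
Step 4 (9 new):
  {a,b}  = {b} ∪ {a}
  {a,f}  = {f} ∪ {a}
  {b,c}  = {b} ∪ {c}
  {a,b,f}  = {b,f} ∪ {a}
  {c,d,e}  = {d,e} ∪ {c}
  {a,c,d,e}  = complement {b,f}
  {a,d,e,f}  = {a,d,e} ∪ {f}
  {b,c,d,e}  = {c} ∪ {b,d,e}
  {c,d,e,f}  = {d,e} ∪ {c,f}
  |family| = 32
Step 5: closed — nothing new.

Therefore σ(𝒜) = { {}, {a}, {b}, {c}, {f}, {a,b}, {a,c}, {a,f}, {b,c}, {b,f}, {c,f}, {d,e}, {a,b,c}, {a,b,f}, {a,c,f}, {a,d,e}, {b,c,f}, {b,d,e}, {c,d,e}, {d,e,f}, {a,b,c,f}, {a,b,d,e}, {a,c,d,e}, {a,d,e,f}, {b,c,d,e}, {b,d,e,f}, {c,d,e,f}, {a,b,c,d,e}, {a,b,d,e,f}, {a,c,d,e,f}, {b,c,d,e,f}, S } (|σ(𝒜)| = 32).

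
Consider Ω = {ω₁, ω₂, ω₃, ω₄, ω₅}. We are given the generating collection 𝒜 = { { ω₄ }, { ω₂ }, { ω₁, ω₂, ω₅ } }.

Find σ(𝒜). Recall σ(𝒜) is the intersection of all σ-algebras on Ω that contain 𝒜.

|σ(𝒜)| = 16.  σ(𝒜) = { {}, { ω₂ }, { ω₃ }, { ω₄ }, { ω₁, ω₅ }, { ω₂, ω₃ }, { ω₂, ω₄ }, { ω₃, ω₄ }, { ω₁, ω₂, ω₅ }, { ω₁, ω₃, ω₅ }, { ω₁, ω₄, ω₅ }, { ω₂, ω₃, ω₄ }, { ω₁, ω₂, ω₃, ω₅ }, { ω₁, ω₂, ω₄, ω₅ }, { ω₁, ω₃, ω₄, ω₅ }, Ω }

Check:
Initial family (5 sets): { {}, { ω₂ }, { ω₄ }, { ω₁, ω₂, ω₅ }, Ω }.
Step 1 adds 5:
  { ω₂, ω₄ }  = { ω₄ } ∪ { ω₂ }
  { ω₃, ω₄ }  = Ω∖{ ω₁, ω₂, ω₅ }
  { ω₁, ω₂, ω₃, ω₅ }  = Ω∖{ ω₄ }
  { ω₁, ω₂, ω₄, ω₅ }  = { ω₁, ω₂, ω₅ } ∪ { ω₄ }
  { ω₁, ω₃, ω₄, ω₅ }  = Ω∖{ ω₂ }
  [10 total]
Step 2 adds 3:
  { ω₃ }  = Ω∖{ ω₁, ω₂, ω₄, ω₅ }
  { ω₁, ω₃, ω₅ }  = Ω∖{ ω₂, ω₄ }
  { ω₂, ω₃, ω₄ }  = { ω₃, ω₄ } ∪ { ω₂ }
  [13 total]
Step 3 (2 new):
  { ω₁, ω₅ }  = Ω∖{ ω₂, ω₃, ω₄ }
  { ω₂, ω₃ }  = { ω₃ } ∪ { ω₂ }
  [15 total]
Step 4: +1 →
  { ω₁, ω₄, ω₅ }  = Ω∖{ ω₂, ω₃ }
  [16 total]
Step 5: already closed under ᶜ and ∪.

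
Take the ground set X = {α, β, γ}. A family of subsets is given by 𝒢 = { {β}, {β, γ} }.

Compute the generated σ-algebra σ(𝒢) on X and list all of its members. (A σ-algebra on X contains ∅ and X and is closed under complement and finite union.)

Take S₀ = 𝒢 ∪ {∅, X} = { {}, {β}, {β, γ}, X }.
Round 1 (2 new):
  {α}  = complement {β, γ}
  {α, γ}  = complement {β}
Round 2 adds 1:
  {α, β}  = {β} ∪ {α}
Round 3 (1 new):
  {γ}  = complement {α, β}
Round 4 adds nothing — fixpoint reached.

Therefore σ(𝒢) = { {}, {α}, {β}, {γ}, {α, β}, {α, γ}, {β, γ}, X } (|σ(𝒢)| = 8).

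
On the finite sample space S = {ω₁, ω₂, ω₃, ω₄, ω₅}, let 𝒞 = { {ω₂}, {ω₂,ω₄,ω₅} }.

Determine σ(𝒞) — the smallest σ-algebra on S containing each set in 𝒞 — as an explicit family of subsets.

|σ(𝒞)| = 8.  σ(𝒞) = { ∅, {ω₂}, {ω₁,ω₃}, {ω₄,ω₅}, {ω₁,ω₂,ω₃}, {ω₂,ω₄,ω₅}, {ω₁,ω₃,ω₄,ω₅}, S }

Check:
Start: 𝒞 ∪ {∅, S} = { ∅, {ω₂}, {ω₂,ω₄,ω₅}, S }.
Iteration 1: 2 new —
  {ω₁,ω₃}  = ᶜ of {ω₂,ω₄,ω₅}
  {ω₁,ω₃,ω₄,ω₅}  = ᶜ of {ω₂}
  [6 total]
Iteration 2: +1 →
  {ω₁,ω₂,ω₃}  = {ω₁,ω₃} ∪ {ω₂}
  [7 total]
Iteration 3 (1 new):
  {ω₄,ω₅}  = ᶜ of {ω₁,ω₂,ω₃}
  [8 total]
Iteration 4: no new sets; the family is a σ-algebra.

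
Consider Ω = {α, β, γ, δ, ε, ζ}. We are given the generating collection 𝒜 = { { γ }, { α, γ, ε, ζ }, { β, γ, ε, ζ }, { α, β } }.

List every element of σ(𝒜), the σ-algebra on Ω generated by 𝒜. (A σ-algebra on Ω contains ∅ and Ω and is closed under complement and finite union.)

Begin from { ∅, { γ }, { α, β }, { α, γ, ε, ζ }, { β, γ, ε, ζ }, Ω } (that is, 𝒜 plus ∅ and Ω).
Iteration 1: +6 →
  { α, δ }  = Ω∖{ β, γ, ε, ζ }
  { β, δ }  = Ω∖{ α, γ, ε, ζ }
  { α, β, γ }  = { γ } ∪ { α, β }
  { γ, δ, ε, ζ }  = Ω∖{ α, β }
  { α, β, γ, ε, ζ }  = { α, γ, ε, ζ } ∪ { α, β }
  { α, β, δ, ε, ζ }  = Ω∖{ γ }
  — 12 sets.
Iteration 2: 8 new —
  { δ }  = Ω∖{ α, β, γ, ε, ζ }
  { α, β, δ }  = { α, β } ∪ { α, δ }
  { α, γ, δ }  = { γ } ∪ { α, δ }
  { β, γ, δ }  = { γ } ∪ { β, δ }
  { δ, ε, ζ }  = Ω∖{ α, β, γ }
  { α, β, γ, δ }  = { α, β, γ } ∪ { α, δ }
  { α, γ, δ, ε, ζ }  = { α, γ, ε, ζ } ∪ { γ, δ, ε, ζ }
  { β, γ, δ, ε, ζ }  = { γ, δ, ε, ζ } ∪ { β, δ }
  — 20 sets.
Iteration 3 (9 new):
  { α }  = Ω∖{ β, γ, δ, ε, ζ }
  { β }  = Ω∖{ α, γ, δ, ε, ζ }
  { γ, δ }  = { γ } ∪ { δ }
  { ε, ζ }  = Ω∖{ α, β, γ, δ }
  { α, ε, ζ }  = Ω∖{ β, γ, δ }
  { β, ε, ζ }  = Ω∖{ α, γ, δ }
  { γ, ε, ζ }  = Ω∖{ α, β, δ }
  { α, δ, ε, ζ }  = { α, δ } ∪ { δ, ε, ζ }
  { β, δ, ε, ζ }  = { δ, ε, ζ } ∪ { β, δ }
  — 29 sets.
Iteration 4: +3 →
  { α, γ }  = Ω∖{ β, δ, ε, ζ }
  { β, γ }  = Ω∖{ α, δ, ε, ζ }
  { α, β, ε, ζ }  = Ω∖{ γ, δ }
  — 32 sets.
Iteration 5 adds nothing — fixpoint reached.

|σ(𝒜)| = 32.  σ(𝒜) = { ∅, { α }, { β }, { γ }, { δ }, { α, β }, { α, γ }, { α, δ }, { β, γ }, { β, δ }, { γ, δ }, { ε, ζ }, { α, β, γ }, { α, β, δ }, { α, γ, δ }, { α, ε, ζ }, { β, γ, δ }, { β, ε, ζ }, { γ, ε, ζ }, { δ, ε, ζ }, { α, β, γ, δ }, { α, β, ε, ζ }, { α, γ, ε, ζ }, { α, δ, ε, ζ }, { β, γ, ε, ζ }, { β, δ, ε, ζ }, { γ, δ, ε, ζ }, { α, β, γ, ε, ζ }, { α, β, δ, ε, ζ }, { α, γ, δ, ε, ζ }, { β, γ, δ, ε, ζ }, Ω }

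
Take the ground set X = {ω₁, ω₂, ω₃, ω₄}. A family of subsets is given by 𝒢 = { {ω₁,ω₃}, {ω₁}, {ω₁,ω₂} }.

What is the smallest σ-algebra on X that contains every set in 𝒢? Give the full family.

|σ(𝒢)| = 16.  σ(𝒢) = { {}, {ω₁}, {ω₂}, {ω₃}, {ω₄}, {ω₁,ω₂}, {ω₁,ω₃}, {ω₁,ω₄}, {ω₂,ω₃}, {ω₂,ω₄}, {ω₃,ω₄}, {ω₁,ω₂,ω₃}, {ω₁,ω₂,ω₄}, {ω₁,ω₃,ω₄}, {ω₂,ω₃,ω₄}, X }

Trace:
Seed the family with 𝒢 together with ∅ and X: { {}, {ω₁}, {ω₁,ω₂}, {ω₁,ω₃}, X }.
Round 1: 4 new —
  {ω₂,ω₄}  = {ω₁,ω₃}ᶜ
  {ω₃,ω₄}  = {ω₁,ω₂}ᶜ
  {ω₁,ω₂,ω₃}  = {ω₁,ω₂} ∪ {ω₁,ω₃}
  {ω₂,ω₃,ω₄}  = {ω₁}ᶜ
Round 2 (3 new):
  {ω₄}  = {ω₁,ω₂,ω₃}ᶜ
  {ω₁,ω₂,ω₄}  = {ω₁,ω₂} ∪ {ω₂,ω₄}
  {ω₁,ω₃,ω₄}  = {ω₃,ω₄} ∪ {ω₁,ω₃}
Round 3: 3 new —
  {ω₂}  = {ω₁,ω₃,ω₄}ᶜ
  {ω₃}  = {ω₁,ω₂,ω₄}ᶜ
  {ω₁,ω₄}  = {ω₄} ∪ {ω₁}
Round 4: 1 new —
  {ω₂,ω₃}  = {ω₁,ω₄}ᶜ
Round 5: closed — nothing new.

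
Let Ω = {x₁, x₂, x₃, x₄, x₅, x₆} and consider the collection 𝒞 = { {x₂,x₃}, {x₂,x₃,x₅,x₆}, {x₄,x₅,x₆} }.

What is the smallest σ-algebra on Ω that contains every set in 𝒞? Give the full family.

Start: 𝒞 ∪ {∅, Ω} = { {}, {x₂,x₃}, {x₄,x₅,x₆}, {x₂,x₃,x₅,x₆}, Ω }.
Pass 1 (4 new):
  {x₁,x₄}  = complement {x₂,x₃,x₅,x₆}
  {x₁,x₂,x₃}  = complement {x₄,x₅,x₆}
  {x₁,x₄,x₅,x₆}  = complement {x₂,x₃}
  {x₂,x₃,x₄,x₅,x₆}  = {x₂,x₃} ∪ {x₄,x₅,x₆}
  — 9 sets.
Pass 2. New:
  {x₁}  = complement {x₂,x₃,x₄,x₅,x₆}
  {x₁,x₂,x₃,x₄}  = {x₁,x₂,x₃} ∪ {x₁,x₄}
  {x₁,x₂,x₃,x₅,x₆}  = {x₁,x₂,x₃} ∪ {x₂,x₃,x₅,x₆}
  — 12 sets.
Pass 3: 2 new —
  {x₄}  = complement {x₁,x₂,x₃,x₅,x₆}
  {x₅,x₆}  = complement {x₁,x₂,x₃,x₄}
  — 14 sets.
Pass 4. New:
  {x₁,x₅,x₆}  = {x₅,x₆} ∪ {x₁}
  {x₂,x₃,x₄}  = {x₂,x₃} ∪ {x₄}
  — 16 sets.
Pass 5: closed — nothing new.

σ(𝒞) = { {}, {x₁}, {x₄}, {x₁,x₄}, {x₂,x₃}, {x₅,x₆}, {x₁,x₂,x₃}, {x₁,x₅,x₆}, {x₂,x₃,x₄}, {x₄,x₅,x₆}, {x₁,x₂,x₃,x₄}, {x₁,x₄,x₅,x₆}, {x₂,x₃,x₅,x₆}, {x₁,x₂,x₃,x₅,x₆}, {x₂,x₃,x₄,x₅,x₆}, Ω }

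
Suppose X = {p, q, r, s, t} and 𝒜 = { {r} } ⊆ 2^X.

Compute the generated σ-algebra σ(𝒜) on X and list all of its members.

σ(𝒜) = { {}, {r}, {p, q, s, t}, X }

Derivation:
Seed the family with 𝒜 together with ∅ and X: { {}, {r}, X }.
Step 1: 1 new —
  {p, q, s, t}  = ᶜ of {r}
  [4 total]
Step 2: no new sets; the family is a σ-algebra.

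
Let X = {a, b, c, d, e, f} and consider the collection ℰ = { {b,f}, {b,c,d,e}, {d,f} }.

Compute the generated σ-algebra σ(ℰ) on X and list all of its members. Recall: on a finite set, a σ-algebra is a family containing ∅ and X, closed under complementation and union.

Initial family (5 sets): { {}, {b,f}, {d,f}, {b,c,d,e}, X }.
Step 1 adds 5:
  {a,f}  = ᶜ of {b,c,d,e}
  {b,d,f}  = {b,f} ∪ {d,f}
  {a,b,c,e}  = ᶜ of {d,f}
  {a,c,d,e}  = ᶜ of {b,f}
  {b,c,d,e,f}  = {b,f} ∪ {b,c,d,e}
Step 2 adds 8:
  {a}  = ᶜ of {b,c,d,e,f}
  {a,b,f}  = {a,f} ∪ {b,f}
  {a,c,e}  = ᶜ of {b,d,f}
  {a,d,f}  = {a,f} ∪ {d,f}
  {a,b,d,f}  = {b,d,f} ∪ {a,f}
  {a,b,c,d,e}  = {b,c,d,e} ∪ {a,c,d,e}
  {a,b,c,e,f}  = {a,f} ∪ {a,b,c,e}
  {a,c,d,e,f}  = {a,f} ∪ {a,c,d,e}
Step 3: 7 new —
  {b}  = ᶜ of {a,c,d,e,f}
  {d}  = ᶜ of {a,b,c,e,f}
  {f}  = ᶜ of {a,b,c,d,e}
  {c,e}  = ᶜ of {a,b,d,f}
  {b,c,e}  = ᶜ of {a,d,f}
  {c,d,e}  = ᶜ of {a,b,f}
  {a,c,e,f}  = {a,f} ∪ {a,c,e}
Step 4: +6 →
  {a,b}  = {a} ∪ {b}
  {a,d}  = {a} ∪ {d}
  {b,d}  = ᶜ of {a,c,e,f}
  {c,e,f}  = {f} ∪ {c,e}
  {b,c,e,f}  = {b,f} ∪ {b,c,e}
  {c,d,e,f}  = {c,d,e} ∪ {f}
Step 5: 1 new —
  {a,b,d}  = ᶜ of {c,e,f}
Step 6: closed — nothing new.

Hence σ(ℰ) has 32 members: { {}, {a}, {b}, {d}, {f}, {a,b}, {a,d}, {a,f}, {b,d}, {b,f}, {c,e}, {d,f}, {a,b,d}, {a,b,f}, {a,c,e}, {a,d,f}, {b,c,e}, {b,d,f}, {c,d,e}, {c,e,f}, {a,b,c,e}, {a,b,d,f}, {a,c,d,e}, {a,c,e,f}, {b,c,d,e}, {b,c,e,f}, {c,d,e,f}, {a,b,c,d,e}, {a,b,c,e,f}, {a,c,d,e,f}, {b,c,d,e,f}, X }.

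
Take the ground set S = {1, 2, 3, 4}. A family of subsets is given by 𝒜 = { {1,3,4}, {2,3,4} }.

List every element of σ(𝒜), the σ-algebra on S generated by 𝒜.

Seed the family with 𝒜 together with ∅ and S: { {}, {1,3,4}, {2,3,4}, S }.
Round 1: +2 →
  {1}  = complement {2,3,4}
  {2}  = complement {1,3,4}
  [6 total]
Round 2: 1 new —
  {1,2}  = {2} ∪ {1}
  [7 total]
Round 3. New:
  {3,4}  = complement {1,2}
  [8 total]
After Round 4 the family is unchanged; done.

σ(𝒜) = { {}, {1}, {2}, {1,2}, {3,4}, {1,3,4}, {2,3,4}, S }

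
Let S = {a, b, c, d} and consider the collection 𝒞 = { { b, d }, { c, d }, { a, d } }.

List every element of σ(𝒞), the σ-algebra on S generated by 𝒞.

Initial family (5 sets): { ∅, { a, d }, { b, d }, { c, d }, S }.
Pass 1. New:
  { a, b }  = ᶜ of { c, d }
  { a, c }  = ᶜ of { b, d }
  { b, c }  = ᶜ of { a, d }
  { a, b, d }  = { a, d } ∪ { b, d }
  { a, c, d }  = { c, d } ∪ { a, d }
  { b, c, d }  = { c, d } ∪ { b, d }
  — 11 sets.
Pass 2 (4 new):
  { a }  = ᶜ of { b, c, d }
  { b }  = ᶜ of { a, c, d }
  { c }  = ᶜ of { a, b, d }
  { a, b, c }  = { a, b } ∪ { b, c }
  — 15 sets.
Pass 3. New:
  { d }  = ᶜ of { a, b, c }
  — 16 sets.
Pass 4: closed — nothing new.

σ(𝒞) = { ∅, { a }, { b }, { c }, { d }, { a, b }, { a, c }, { a, d }, { b, c }, { b, d }, { c, d }, { a, b, c }, { a, b, d }, { a, c, d }, { b, c, d }, S }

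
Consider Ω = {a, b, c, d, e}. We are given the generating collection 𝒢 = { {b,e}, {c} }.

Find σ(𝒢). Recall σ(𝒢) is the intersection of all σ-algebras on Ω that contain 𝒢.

Seed the family with 𝒢 together with ∅ and Ω: { {}, {c}, {b,e}, Ω }.
Step 1 adds 3:
  {a,c,d}  = Ω∖{b,e}
  {b,c,e}  = {c} ∪ {b,e}
  {a,b,d,e}  = Ω∖{c}
  [7 total]
Step 2: 1 new —
  {a,d}  = Ω∖{b,c,e}
  [8 total]
After Step 3 the family is unchanged; done.

Therefore σ(𝒢) = { {}, {c}, {a,d}, {b,e}, {a,c,d}, {b,c,e}, {a,b,d,e}, Ω } (|σ(𝒢)| = 8).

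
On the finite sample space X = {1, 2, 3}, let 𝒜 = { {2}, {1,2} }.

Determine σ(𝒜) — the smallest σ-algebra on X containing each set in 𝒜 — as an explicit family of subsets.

Initial family (4 sets): { {}, {2}, {1,2}, X }.
Step 1: +2 →
  {3}  = complement {1,2}
  {1,3}  = complement {2}
Step 2 (1 new):
  {2,3}  = {3} ∪ {2}
Step 3. New:
  {1}  = complement {2,3}
Step 4: closed — nothing new.

Therefore σ(𝒜) = { {}, {1}, {2}, {3}, {1,2}, {1,3}, {2,3}, X } (|σ(𝒜)| = 8).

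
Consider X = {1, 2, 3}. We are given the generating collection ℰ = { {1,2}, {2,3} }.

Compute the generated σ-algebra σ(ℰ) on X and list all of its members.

σ(ℰ) (8 sets): { {}, {1}, {2}, {3}, {1,2}, {1,3}, {2,3}, X }

Check:
Seed the family with ℰ together with ∅ and X: { {}, {1,2}, {2,3}, X }.
Iteration 1 (2 new):
  {1}  = ᶜ of {2,3}
  {3}  = ᶜ of {1,2}
  (now 6)
Iteration 2: +1 →
  {1,3}  = {3} ∪ {1}
  (now 7)
Iteration 3: 1 new —
  {2}  = ᶜ of {1,3}
  (now 8)
Iteration 4: already closed under ᶜ and ∪.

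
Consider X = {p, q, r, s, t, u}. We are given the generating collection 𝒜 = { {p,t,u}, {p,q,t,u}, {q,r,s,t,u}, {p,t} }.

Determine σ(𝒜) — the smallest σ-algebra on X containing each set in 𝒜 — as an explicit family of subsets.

Answer: σ(𝒜) = { ∅, {p}, {q}, {t}, {u}, {p,q}, {p,t}, {p,u}, {q,t}, {q,u}, {r,s}, {t,u}, {p,q,t}, {p,q,u}, {p,r,s}, {p,t,u}, {q,r,s}, {q,t,u}, {r,s,t}, {r,s,u}, {p,q,r,s}, {p,q,t,u}, {p,r,s,t}, {p,r,s,u}, {q,r,s,t}, {q,r,s,u}, {r,s,t,u}, {p,q,r,s,t}, {p,q,r,s,u}, {p,r,s,t,u}, {q,r,s,t,u}, X }

Derivation:
Take S₀ = 𝒜 ∪ {∅, X} = { ∅, {p,t}, {p,t,u}, {p,q,t,u}, {q,r,s,t,u}, X }.
Round 1 (4 new):
  {p}  = {q,r,s,t,u}ᶜ
  {r,s}  = {p,q,t,u}ᶜ
  {q,r,s}  = {p,t,u}ᶜ
  {q,r,s,u}  = {p,t}ᶜ
  [10 total]
Round 2 (6 new):
  {p,r,s}  = {r,s} ∪ {p}
  {p,q,r,s}  = {q,r,s} ∪ {p}
  {p,r,s,t}  = {r,s} ∪ {p,t}
  {p,q,r,s,t}  = {q,r,s} ∪ {p,t}
  {p,q,r,s,u}  = {q,r,s,u} ∪ {p}
  {p,r,s,t,u}  = {r,s} ∪ {p,t,u}
  [16 total]
Round 3: 6 new —
  {q}  = {p,r,s,t,u}ᶜ
  {t}  = {p,q,r,s,u}ᶜ
  {u}  = {p,q,r,s,t}ᶜ
  {q,u}  = {p,r,s,t}ᶜ
  {t,u}  = {p,q,r,s}ᶜ
  {q,t,u}  = {p,r,s}ᶜ
  [22 total]
Round 4 (10 new):
  {p,q}  = {q} ∪ {p}
  {p,u}  = {u} ∪ {p}
  {q,t}  = {q} ∪ {t}
  {p,q,t}  = {q} ∪ {p,t}
  {p,q,u}  = {q,u} ∪ {p}
  {r,s,t}  = {r,s} ∪ {t}
  {r,s,u}  = {r,s} ∪ {u}
  {p,r,s,u}  = {u} ∪ {p,r,s}
  {q,r,s,t}  = {q,r,s} ∪ {t}
  {r,s,t,u}  = {r,s} ∪ {t,u}
  [32 total]
Round 5: stable.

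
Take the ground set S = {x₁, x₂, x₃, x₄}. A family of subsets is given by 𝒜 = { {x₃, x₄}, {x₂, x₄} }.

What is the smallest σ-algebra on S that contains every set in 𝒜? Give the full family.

Begin from { {}, {x₂, x₄}, {x₃, x₄}, S } (that is, 𝒜 plus ∅ and S).
Step 1. New:
  {x₁, x₂}  = complement {x₃, x₄}
  {x₁, x₃}  = complement {x₂, x₄}
  {x₂, x₃, x₄}  = {x₃, x₄} ∪ {x₂, x₄}
Step 2. New:
  {x₁}  = complement {x₂, x₃, x₄}
  {x₁, x₂, x₃}  = {x₁, x₂} ∪ {x₁, x₃}
  {x₁, x₂, x₄}  = {x₁, x₂} ∪ {x₂, x₄}
  {x₁, x₃, x₄}  = {x₃, x₄} ∪ {x₁, x₃}
Step 3 adds 3:
  {x₂}  = complement {x₁, x₃, x₄}
  {x₃}  = complement {x₁, x₂, x₄}
  {x₄}  = complement {x₁, x₂, x₃}
Step 4: +2 →
  {x₁, x₄}  = {x₄} ∪ {x₁}
  {x₂, x₃}  = {x₃} ∪ {x₂}
Step 5: no new sets; the family is a σ-algebra.

|σ(𝒜)| = 16.  σ(𝒜) = { {}, {x₁}, {x₂}, {x₃}, {x₄}, {x₁, x₂}, {x₁, x₃}, {x₁, x₄}, {x₂, x₃}, {x₂, x₄}, {x₃, x₄}, {x₁, x₂, x₃}, {x₁, x₂, x₄}, {x₁, x₃, x₄}, {x₂, x₃, x₄}, S }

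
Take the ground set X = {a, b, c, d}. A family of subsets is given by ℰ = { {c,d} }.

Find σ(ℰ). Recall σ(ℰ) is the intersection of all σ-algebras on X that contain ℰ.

σ(ℰ) (4 sets): { {}, {a,b}, {c,d}, X }

Derivation:
Initial family (3 sets): { {}, {c,d}, X }.
Iteration 1: +1 →
  {a,b}  = ᶜ of {c,d}
  [4 total]
Iteration 2: already closed under ᶜ and ∪.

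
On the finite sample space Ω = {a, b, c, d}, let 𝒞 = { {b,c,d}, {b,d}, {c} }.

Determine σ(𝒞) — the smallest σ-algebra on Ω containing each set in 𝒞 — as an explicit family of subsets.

Start: 𝒞 ∪ {∅, Ω} = { {}, {c}, {b,d}, {b,c,d}, Ω }.
Round 1 adds 3:
  {a}  = {b,c,d}ᶜ
  {a,c}  = {b,d}ᶜ
  {a,b,d}  = {c}ᶜ
  (now 8)
Round 2: already closed under ᶜ and ∪.

σ(𝒞) = { {}, {a}, {c}, {a,c}, {b,d}, {a,b,d}, {b,c,d}, Ω }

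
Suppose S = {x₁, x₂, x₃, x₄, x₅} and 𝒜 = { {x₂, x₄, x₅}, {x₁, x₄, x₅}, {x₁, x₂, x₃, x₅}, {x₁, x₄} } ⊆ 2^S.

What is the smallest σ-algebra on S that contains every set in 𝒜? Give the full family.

Answer: σ(𝒜) = { {}, {x₁}, {x₂}, {x₃}, {x₄}, {x₅}, {x₁, x₂}, {x₁, x₃}, {x₁, x₄}, {x₁, x₅}, {x₂, x₃}, {x₂, x₄}, {x₂, x₅}, {x₃, x₄}, {x₃, x₅}, {x₄, x₅}, {x₁, x₂, x₃}, {x₁, x₂, x₄}, {x₁, x₂, x₅}, {x₁, x₃, x₄}, {x₁, x₃, x₅}, {x₁, x₄, x₅}, {x₂, x₃, x₄}, {x₂, x₃, x₅}, {x₂, x₄, x₅}, {x₃, x₄, x₅}, {x₁, x₂, x₃, x₄}, {x₁, x₂, x₃, x₅}, {x₁, x₂, x₄, x₅}, {x₁, x₃, x₄, x₅}, {x₂, x₃, x₄, x₅}, S }

Check:
Start: 𝒜 ∪ {∅, S} = { {}, {x₁, x₄}, {x₁, x₄, x₅}, {x₂, x₄, x₅}, {x₁, x₂, x₃, x₅}, S }.
Round 1: 5 new —
  {x₄}  = complement {x₁, x₂, x₃, x₅}
  {x₁, x₃}  = complement {x₂, x₄, x₅}
  {x₂, x₃}  = complement {x₁, x₄, x₅}
  {x₂, x₃, x₅}  = complement {x₁, x₄}
  {x₁, x₂, x₄, x₅}  = {x₁, x₄, x₅} ∪ {x₂, x₄, x₅}
  [11 total]
Round 2: +7 →
  {x₃}  = complement {x₁, x₂, x₄, x₅}
  {x₁, x₂, x₃}  = {x₂, x₃} ∪ {x₁, x₃}
  {x₁, x₃, x₄}  = {x₁, x₄} ∪ {x₁, x₃}
  {x₂, x₃, x₄}  = {x₂, x₃} ∪ {x₄}
  {x₁, x₂, x₃, x₄}  = {x₁, x₄} ∪ {x₂, x₃}
  {x₁, x₃, x₄, x₅}  = {x₁, x₄, x₅} ∪ {x₁, x₃}
  {x₂, x₃, x₄, x₅}  = {x₂, x₃, x₅} ∪ {x₄}
  [18 total]
Round 3 (7 new):
  {x₁}  = complement {x₂, x₃, x₄, x₅}
  {x₂}  = complement {x₁, x₃, x₄, x₅}
  {x₅}  = complement {x₁, x₂, x₃, x₄}
  {x₁, x₅}  = complement {x₂, x₃, x₄}
  {x₂, x₅}  = complement {x₁, x₃, x₄}
  {x₃, x₄}  = {x₃} ∪ {x₄}
  {x₄, x₅}  = complement {x₁, x₂, x₃}
  [25 total]
Round 4. New:
  {x₁, x₂}  = {x₂} ∪ {x₁}
  {x₂, x₄}  = {x₂} ∪ {x₄}
  {x₃, x₅}  = {x₅} ∪ {x₃}
  {x₁, x₂, x₄}  = {x₂} ∪ {x₁, x₄}
  {x₁, x₂, x₅}  = complement {x₃, x₄}
  {x₁, x₃, x₅}  = {x₅} ∪ {x₁, x₃}
  {x₃, x₄, x₅}  = {x₃, x₄} ∪ {x₅}
  [32 total]
Round 5: closed — nothing new.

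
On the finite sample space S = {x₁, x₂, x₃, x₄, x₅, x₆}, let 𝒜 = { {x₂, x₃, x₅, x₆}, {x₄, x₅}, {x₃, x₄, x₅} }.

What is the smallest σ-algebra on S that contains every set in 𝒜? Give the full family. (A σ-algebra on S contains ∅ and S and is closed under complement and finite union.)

σ(𝒜) = { {}, {x₁}, {x₃}, {x₄}, {x₅}, {x₁, x₃}, {x₁, x₄}, {x₁, x₅}, {x₂, x₆}, {x₃, x₄}, {x₃, x₅}, {x₄, x₅}, {x₁, x₂, x₆}, {x₁, x₃, x₄}, {x₁, x₃, x₅}, {x₁, x₄, x₅}, {x₂, x₃, x₆}, {x₂, x₄, x₆}, {x₂, x₅, x₆}, {x₃, x₄, x₅}, {x₁, x₂, x₃, x₆}, {x₁, x₂, x₄, x₆}, {x₁, x₂, x₅, x₆}, {x₁, x₃, x₄, x₅}, {x₂, x₃, x₄, x₆}, {x₂, x₃, x₅, x₆}, {x₂, x₄, x₅, x₆}, {x₁, x₂, x₃, x₄, x₆}, {x₁, x₂, x₃, x₅, x₆}, {x₁, x₂, x₄, x₅, x₆}, {x₂, x₃, x₄, x₅, x₆}, S }

Derivation:
Take S₀ = 𝒜 ∪ {∅, S} = { {}, {x₄, x₅}, {x₃, x₄, x₅}, {x₂, x₃, x₅, x₆}, S }.
Step 1: +4 →
  {x₁, x₄}  = S∖{x₂, x₃, x₅, x₆}
  {x₁, x₂, x₆}  = S∖{x₃, x₄, x₅}
  {x₁, x₂, x₃, x₆}  = S∖{x₄, x₅}
  {x₂, x₃, x₄, x₅, x₆}  = {x₄, x₅} ∪ {x₂, x₃, x₅, x₆}
  — 9 sets.
Step 2: 7 new —
  {x₁}  = S∖{x₂, x₃, x₄, x₅, x₆}
  {x₁, x₄, x₅}  = {x₄, x₅} ∪ {x₁, x₄}
  {x₁, x₂, x₄, x₆}  = {x₁, x₄} ∪ {x₁, x₂, x₆}
  {x₁, x₃, x₄, x₅}  = {x₃, x₄, x₅} ∪ {x₁, x₄}
  {x₁, x₂, x₃, x₄, x₆}  = {x₁, x₂, x₃, x₆} ∪ {x₁, x₄}
  {x₁, x₂, x₃, x₅, x₆}  = {x₁, x₂, x₃, x₆} ∪ {x₂, x₃, x₅, x₆}
  {x₁, x₂, x₄, x₅, x₆}  = {x₄, x₅} ∪ {x₁, x₂, x₆}
  — 16 sets.
Step 3. New:
  {x₃}  = S∖{x₁, x₂, x₄, x₅, x₆}
  {x₄}  = S∖{x₁, x₂, x₃, x₅, x₆}
  {x₅}  = S∖{x₁, x₂, x₃, x₄, x₆}
  {x₂, x₆}  = S∖{x₁, x₃, x₄, x₅}
  {x₃, x₅}  = S∖{x₁, x₂, x₄, x₆}
  {x₂, x₃, x₆}  = S∖{x₁, x₄, x₅}
  — 22 sets.
Step 4: 10 new —
  {x₁, x₃}  = {x₁} ∪ {x₃}
  {x₁, x₅}  = {x₁} ∪ {x₅}
  {x₃, x₄}  = {x₃} ∪ {x₄}
  {x₁, x₃, x₄}  = {x₃} ∪ {x₁, x₄}
  {x₁, x₃, x₅}  = {x₁} ∪ {x₃, x₅}
  {x₂, x₄, x₆}  = {x₂, x₆} ∪ {x₄}
  {x₂, x₅, x₆}  = {x₂, x₆} ∪ {x₅}
  {x₁, x₂, x₅, x₆}  = {x₅} ∪ {x₁, x₂, x₆}
  {x₂, x₃, x₄, x₆}  = {x₂, x₃, x₆} ∪ {x₄}
  {x₂, x₄, x₅, x₆}  = {x₂, x₆} ∪ {x₄, x₅}
  — 32 sets.
Step 5: already closed under ᶜ and ∪.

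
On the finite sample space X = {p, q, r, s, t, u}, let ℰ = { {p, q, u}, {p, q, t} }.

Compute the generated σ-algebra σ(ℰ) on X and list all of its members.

σ(ℰ) (16 sets): { {}, {t}, {u}, {p, q}, {r, s}, {t, u}, {p, q, t}, {p, q, u}, {r, s, t}, {r, s, u}, {p, q, r, s}, {p, q, t, u}, {r, s, t, u}, {p, q, r, s, t}, {p, q, r, s, u}, X }

Derivation:
Take S₀ = ℰ ∪ {∅, X} = { {}, {p, q, t}, {p, q, u}, X }.
Step 1 adds 3:
  {r, s, t}  = X∖{p, q, u}
  {r, s, u}  = X∖{p, q, t}
  {p, q, t, u}  = {p, q, t} ∪ {p, q, u}
  [7 total]
Step 2: +4 →
  {r, s}  = X∖{p, q, t, u}
  {r, s, t, u}  = {r, s, t} ∪ {r, s, u}
  {p, q, r, s, t}  = {p, q, t} ∪ {r, s, t}
  {p, q, r, s, u}  = {r, s, u} ∪ {p, q, u}
  [11 total]
Step 3 (3 new):
  {t}  = X∖{p, q, r, s, u}
  {u}  = X∖{p, q, r, s, t}
  {p, q}  = X∖{r, s, t, u}
  [14 total]
Step 4 adds 2:
  {t, u}  = {u} ∪ {t}
  {p, q, r, s}  = {r, s} ∪ {p, q}
  [16 total]
After Step 5 the family is unchanged; done.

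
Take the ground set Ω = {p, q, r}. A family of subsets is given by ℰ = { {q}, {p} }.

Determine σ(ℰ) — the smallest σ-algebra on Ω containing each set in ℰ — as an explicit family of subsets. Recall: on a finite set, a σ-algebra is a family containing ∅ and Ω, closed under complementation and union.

Answer: σ(ℰ) = { ∅, {p}, {q}, {r}, {p,q}, {p,r}, {q,r}, Ω }

Trace:
Start: ℰ ∪ {∅, Ω} = { ∅, {p}, {q}, Ω }.
Round 1 adds 3:
  {p,q}  = {q} ∪ {p}
  {p,r}  = complement {q}
  {q,r}  = complement {p}
  |family| = 7
Round 2. New:
  {r}  = complement {p,q}
  |family| = 8
Round 3: already closed under ᶜ and ∪.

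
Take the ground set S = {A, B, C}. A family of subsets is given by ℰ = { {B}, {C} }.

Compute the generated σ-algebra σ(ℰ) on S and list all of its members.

Answer: σ(ℰ) = { {}, {A}, {B}, {C}, {A, B}, {A, C}, {B, C}, S }

Trace:
Initial family (4 sets): { {}, {B}, {C}, S }.
Pass 1: +3 →
  {A, B}  = ᶜ of {C}
  {A, C}  = ᶜ of {B}
  {B, C}  = {C} ∪ {B}
  — 7 sets.
Pass 2. New:
  {A}  = ᶜ of {B, C}
  — 8 sets.
Pass 3: stable.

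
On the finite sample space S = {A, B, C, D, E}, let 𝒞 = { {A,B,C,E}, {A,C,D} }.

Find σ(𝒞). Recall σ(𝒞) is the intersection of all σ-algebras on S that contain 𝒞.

Initial family (4 sets): { ∅, {A,C,D}, {A,B,C,E}, S }.
Round 1 (2 new):
  {D}  = ᶜ of {A,B,C,E}
  {B,E}  = ᶜ of {A,C,D}
  — 6 sets.
Round 2 adds 1:
  {B,D,E}  = {B,E} ∪ {D}
  — 7 sets.
Round 3. New:
  {A,C}  = ᶜ of {B,D,E}
  — 8 sets.
Round 4: stable.

Hence σ(𝒞) has 8 members: { ∅, {D}, {A,C}, {B,E}, {A,C,D}, {B,D,E}, {A,B,C,E}, S }.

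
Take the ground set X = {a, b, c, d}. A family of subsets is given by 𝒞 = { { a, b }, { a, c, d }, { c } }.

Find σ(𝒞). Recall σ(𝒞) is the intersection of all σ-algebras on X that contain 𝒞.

σ(𝒞) (16 sets): { {  }, { a }, { b }, { c }, { d }, { a, b }, { a, c }, { a, d }, { b, c }, { b, d }, { c, d }, { a, b, c }, { a, b, d }, { a, c, d }, { b, c, d }, X }

Trace:
Take S₀ = 𝒞 ∪ {∅, X} = { {  }, { c }, { a, b }, { a, c, d }, X }.
Iteration 1. New:
  { b }  = X∖{ a, c, d }
  { c, d }  = X∖{ a, b }
  { a, b, c }  = { c } ∪ { a, b }
  { a, b, d }  = X∖{ c }
Iteration 2: +3 →
  { d }  = X∖{ a, b, c }
  { b, c }  = { b } ∪ { c }
  { b, c, d }  = { c, d } ∪ { b }
Iteration 3: 3 new —
  { a }  = X∖{ b, c, d }
  { a, d }  = X∖{ b, c }
  { b, d }  = { d } ∪ { b }
Iteration 4 (1 new):
  { a, c }  = X∖{ b, d }
Iteration 5 adds nothing — fixpoint reached.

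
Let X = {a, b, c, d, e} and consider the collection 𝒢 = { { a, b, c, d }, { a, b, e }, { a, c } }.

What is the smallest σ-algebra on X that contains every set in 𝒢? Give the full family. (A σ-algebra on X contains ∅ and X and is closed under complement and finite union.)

Seed the family with 𝒢 together with ∅ and X: { {  }, { a, c }, { a, b, e }, { a, b, c, d }, X }.
Pass 1 (4 new):
  { e }  = { a, b, c, d }ᶜ
  { c, d }  = { a, b, e }ᶜ
  { b, d, e }  = { a, c }ᶜ
  { a, b, c, e }  = { a, b, e } ∪ { a, c }
Pass 2 (6 new):
  { d }  = { a, b, c, e }ᶜ
  { a, c, d }  = { c, d } ∪ { a, c }
  { a, c, e }  = { e } ∪ { a, c }
  { c, d, e }  = { c, d } ∪ { e }
  { a, b, d, e }  = { a, b, e } ∪ { b, d, e }
  { b, c, d, e }  = { c, d } ∪ { b, d, e }
Pass 3. New:
  { a }  = { b, c, d, e }ᶜ
  { c }  = { a, b, d, e }ᶜ
  { a, b }  = { c, d, e }ᶜ
  { b, d }  = { a, c, e }ᶜ
  { b, e }  = { a, c, d }ᶜ
  { d, e }  = { d } ∪ { e }
  { a, c, d, e }  = { c, d, e } ∪ { a, c, d }
Pass 4: 9 new —
  { b }  = { a, c, d, e }ᶜ
  { a, d }  = { d } ∪ { a }
  { a, e }  = { e } ∪ { a }
  { c, e }  = { e } ∪ { c }
  { a, b, c }  = { d, e }ᶜ
  { a, b, d }  = { b, d } ∪ { a, b }
  { a, d, e }  = { d, e } ∪ { a }
  { b, c, d }  = { c, d } ∪ { b, d }
  { b, c, e }  = { b, e } ∪ { c }
Pass 5 adds 1:
  { b, c }  = { a, d, e }ᶜ
Pass 6 adds nothing — fixpoint reached.

Therefore σ(𝒢) = { {  }, { a }, { b }, { c }, { d }, { e }, { a, b }, { a, c }, { a, d }, { a, e }, { b, c }, { b, d }, { b, e }, { c, d }, { c, e }, { d, e }, { a, b, c }, { a, b, d }, { a, b, e }, { a, c, d }, { a, c, e }, { a, d, e }, { b, c, d }, { b, c, e }, { b, d, e }, { c, d, e }, { a, b, c, d }, { a, b, c, e }, { a, b, d, e }, { a, c, d, e }, { b, c, d, e }, X } (|σ(𝒢)| = 32).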